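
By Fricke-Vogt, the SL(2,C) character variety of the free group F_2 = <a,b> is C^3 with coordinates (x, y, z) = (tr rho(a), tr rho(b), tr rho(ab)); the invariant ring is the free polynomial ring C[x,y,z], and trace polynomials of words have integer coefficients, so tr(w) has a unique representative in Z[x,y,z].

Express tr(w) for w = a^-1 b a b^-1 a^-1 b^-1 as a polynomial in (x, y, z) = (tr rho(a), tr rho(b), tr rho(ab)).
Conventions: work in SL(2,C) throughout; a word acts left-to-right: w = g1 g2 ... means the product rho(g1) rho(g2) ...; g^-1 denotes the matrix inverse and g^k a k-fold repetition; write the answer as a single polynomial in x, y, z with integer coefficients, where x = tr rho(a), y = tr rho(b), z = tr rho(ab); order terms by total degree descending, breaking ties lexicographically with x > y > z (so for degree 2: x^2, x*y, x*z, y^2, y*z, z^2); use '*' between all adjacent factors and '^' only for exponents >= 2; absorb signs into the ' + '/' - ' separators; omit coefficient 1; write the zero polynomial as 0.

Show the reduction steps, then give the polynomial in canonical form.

trace(b^-1) = trace(b) = y
reduce: trace(a b a) = trace(a)*trace(b a) - trace(b) = x*z - y
reduce: trace(a b a b) = trace(a b)*trace(a b) - trace(1)   [split at repeated a] = z^2 - 2
trace(b^-1 a b a) = trace(a b a)*trace(b) - trace(a b a b) = x*y*z - y^2 - z^2 + 2
trace(b^-1 a b a b^-1) = trace(b^-1 a b a)*trace(b) - trace(b^-1 a b a b) = x*y^2*z - y^3 - y*z^2 - x*z + 3*y
trace(a^2 b a) = trace(a)*trace(b a^2) - trace(b a) = x^2*z - x*y - z
so trace(b a b) = trace(b)*trace(a b) - trace(a) = y*z - x
reduce: trace(a^2 b a b) = trace(a)*trace(b a b a) - trace(b a b) = x*z^2 - y*z - x
reduce: trace(a b a b^-1 a) = trace(a^2 b a)*trace(b) - trace(a^2 b a b) = x^2*y*z - x*y^2 - x*z^2 + x
trace(a b a b a b) = trace(b a b a)*trace(b a) - trace(a b)   [split at repeated b] = z^3 - 3*z
trace(a b a b^-1 a b) = trace(a b a b a)*trace(b) - trace(a b a b a b) = x*y*z^2 - y^2*z - z^3 - x*y + 3*z
trace(b^-1 a b a b^-1 a) = trace(a b a b^-1 a)*trace(b) - trace(a b a b^-1 a b) = x^2*y^2*z - x*y^3 - 2*x*y*z^2 + y^2*z + z^3 + 2*x*y - 3*z
so trace(b a b^-1 a^-1 b^-1 a) = trace(b^-1 a b a b^-1)*trace(a) - trace(b^-1 a b a b^-1 a) = x*y*z^2 - x^2*z - y^2*z - z^3 + x*y + 3*z
trace(a^-1 b a b^-1 a^-1 b^-1) = trace(b a b^-1 a^-1 b^-1)*trace(a) - trace(b a b^-1 a^-1 b^-1 a) = -x*y*z^2 + x^2*z + y^2*z + z^3 - 3*z

-x*y*z^2 + x^2*z + y^2*z + z^3 - 3*z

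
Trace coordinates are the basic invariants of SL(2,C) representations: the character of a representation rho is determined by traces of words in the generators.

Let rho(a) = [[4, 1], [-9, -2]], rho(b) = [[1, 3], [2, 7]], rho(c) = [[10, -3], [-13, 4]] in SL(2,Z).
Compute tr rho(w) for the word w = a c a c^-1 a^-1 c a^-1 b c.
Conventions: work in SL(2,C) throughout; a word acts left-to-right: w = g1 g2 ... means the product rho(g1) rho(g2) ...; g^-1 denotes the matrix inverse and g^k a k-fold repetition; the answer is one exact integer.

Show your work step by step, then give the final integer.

rho(a) = [[4, 1], [-9, -2]]
... * rho(c) = [[10, -3], [-13, 4]]  ->  [[27, -8], [-64, 19]]
... * rho(a) = [[4, 1], [-9, -2]]  ->  [[180, 43], [-427, -102]]
... * rho(c^-1) = [[4, 3], [13, 10]]  ->  [[1279, 970], [-3034, -2301]]
... * rho(a^-1) = [[-2, -1], [9, 4]]  ->  [[6172, 2601], [-14641, -6170]]
... * rho(c) = [[10, -3], [-13, 4]]  ->  [[27907, -8112], [-66200, 19243]]
... * rho(a^-1) = [[-2, -1], [9, 4]]  ->  [[-128822, -60355], [305587, 143172]]
... * rho(b) = [[1, 3], [2, 7]]  ->  [[-249532, -808951], [591931, 1918965]]
... * rho(c) = [[10, -3], [-13, 4]]  ->  [[8021043, -2487208], [-19027235, 5900067]]
tr = 8021043 + 5900067 = 13921110

13921110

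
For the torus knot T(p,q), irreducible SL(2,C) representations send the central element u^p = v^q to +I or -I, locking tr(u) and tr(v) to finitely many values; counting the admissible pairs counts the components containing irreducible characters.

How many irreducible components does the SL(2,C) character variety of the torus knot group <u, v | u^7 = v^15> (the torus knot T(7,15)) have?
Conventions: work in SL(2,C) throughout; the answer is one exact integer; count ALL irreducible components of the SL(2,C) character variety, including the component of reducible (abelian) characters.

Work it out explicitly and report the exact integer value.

In the torus knot group T(7,15), u^7 = v^15 is central, so an irreducible representation sends it to +I or -I (Schur).
So on each irreducible component the traces are pinned: tr(u) = 2*cos(pi*alpha/7) with 1 <= alpha <= 6, tr(v) = 2*cos(pi*beta/15) with 1 <= beta <= 14.
u^7 = (-1)^alpha I and v^15 = (-1)^beta I must agree, so alpha and beta have equal parity.
count pairs: odd alpha (3 choices) x odd beta (7), plus even alpha (3) x even beta (7): 3*7 + 3*7 = 42.
Total: 42 irreducible-character components + 1 reducible (abelian) component = 43.

43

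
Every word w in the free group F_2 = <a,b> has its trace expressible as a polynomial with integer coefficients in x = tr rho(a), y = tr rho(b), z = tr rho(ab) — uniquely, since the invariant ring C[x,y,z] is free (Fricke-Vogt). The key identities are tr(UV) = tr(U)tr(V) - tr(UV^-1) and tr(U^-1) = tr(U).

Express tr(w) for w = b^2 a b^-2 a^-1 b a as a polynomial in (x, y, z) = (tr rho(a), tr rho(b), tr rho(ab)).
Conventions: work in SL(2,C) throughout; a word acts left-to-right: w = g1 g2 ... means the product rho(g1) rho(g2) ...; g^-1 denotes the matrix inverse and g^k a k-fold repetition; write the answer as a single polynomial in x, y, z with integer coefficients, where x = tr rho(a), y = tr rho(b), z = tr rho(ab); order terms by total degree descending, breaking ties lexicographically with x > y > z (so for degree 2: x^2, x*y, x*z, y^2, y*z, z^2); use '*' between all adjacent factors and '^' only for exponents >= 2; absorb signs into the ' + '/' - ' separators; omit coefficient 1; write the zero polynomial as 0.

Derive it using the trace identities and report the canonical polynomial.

-x*y^3*z^2 + 2*x^2*y^2*z + y^4*z + y^2*z^3 - x^3*y - x*y^3 - x*y*z^2 - 4*y^2*z + 4*x*y + z

so trace(b a b) = trace(b)*trace(a b) - trace(a)  (reduce the b square) = y*z - x
reduce: trace(b a b^2) = trace(b)*trace(b a b) - trace(b a)  (reduce the b square) = y^2*z - x*y - z
reduce: trace(a b a b) = trace(a b)*trace(a b) - trace(1)  (split on a) = z^2 - 2
so trace(a b a) = trace(a)*trace(b a) - trace(b)  (reduce the a square) = x*z - y
so trace(a b^2 a b) = trace(b)*trace(a b a b) - trace(a b a)  (reduce the b square) = y*z^2 - x*z - y
trace(b^2) = trace(b)*trace(b) - trace(1)  (reduce the b square) = y^2 - 2
so trace(a b^2 a) = trace(a)*trace(b^2 a) - trace(b^2)  (reduce the a square) = x*y*z - x^2 - y^2 + 2
trace(b a b^2 a b) = trace(b)*trace(a b^2 a b) - trace(a b^2 a)  (reduce the b square) = y^2*z^2 - 2*x*y*z + x^2 - 2
trace(a b a b a b) = trace(a b a b)*trace(a b) - trace(b a)  (split on a) = z^3 - 3*z
trace(a b a b a) = trace(a)*trace(b a b a) - trace(b a b)  (reduce the a square) = x*z^2 - y*z - x
reduce: trace(b a b^2 a b a) = trace(b)*trace(a b a b a b) - trace(a b a b a)  (reduce the b square) = y*z^3 - x*z^2 - 2*y*z + x
trace(a^-1 b a b^2 a b) = trace(b a b^2 a b)*trace(a) - trace(b a b^2 a b a)  (eliminate a^-1) = x*y^2*z^2 - 2*x^2*y*z - y*z^3 + x^3 + x*z^2 + 2*y*z - 3*x
trace(a^-1 b a b^2 a b^-1) = trace(a^-1 b a b^2 a)*trace(b) - trace(a^-1 b a b^2 a b)  (eliminate b^-1) = -x*y^2*z^2 + 2*x^2*y*z + y^3*z + y*z^3 - x^3 - x*y^2 - x*z^2 - 3*y*z + 3*x
trace(b^2 a b^-2 a^-1 b a) = trace(a^-1 b a b^2 a b^-1)*trace(b) - trace(a^-1 b a b^2 a)  (eliminate b^-1) = -x*y^3*z^2 + 2*x^2*y^2*z + y^4*z + y^2*z^3 - x^3*y - x*y^3 - x*y*z^2 - 4*y^2*z + 4*x*y + z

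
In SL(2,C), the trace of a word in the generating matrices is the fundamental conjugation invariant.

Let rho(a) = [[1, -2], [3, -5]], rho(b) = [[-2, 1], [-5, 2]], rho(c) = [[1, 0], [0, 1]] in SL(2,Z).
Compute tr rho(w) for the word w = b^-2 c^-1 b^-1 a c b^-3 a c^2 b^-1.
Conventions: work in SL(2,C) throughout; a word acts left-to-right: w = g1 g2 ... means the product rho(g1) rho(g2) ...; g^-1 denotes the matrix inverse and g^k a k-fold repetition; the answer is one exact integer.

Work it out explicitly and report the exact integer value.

rho(b^-1) = [[2, -1], [5, -2]]
... * rho(b^-1) = [[2, -1], [5, -2]]  ->  [[-1, 0], [0, -1]]
... * rho(c^-1) = [[1, 0], [0, 1]]  ->  [[-1, 0], [0, -1]]
... * rho(b^-1) = [[2, -1], [5, -2]]  ->  [[-2, 1], [-5, 2]]
... * rho(a) = [[1, -2], [3, -5]]  ->  [[1, -1], [1, 0]]
... * rho(c) = [[1, 0], [0, 1]]  ->  [[1, -1], [1, 0]]
... * rho(b^-1) = [[2, -1], [5, -2]]  ->  [[-3, 1], [2, -1]]
... * rho(b^-1) = [[2, -1], [5, -2]]  ->  [[-1, 1], [-1, 0]]
... * rho(b^-1) = [[2, -1], [5, -2]]  ->  [[3, -1], [-2, 1]]
... * rho(a) = [[1, -2], [3, -5]]  ->  [[0, -1], [1, -1]]
... * rho(c) = [[1, 0], [0, 1]]  ->  [[0, -1], [1, -1]]
... * rho(c) = [[1, 0], [0, 1]]  ->  [[0, -1], [1, -1]]
... * rho(b^-1) = [[2, -1], [5, -2]]  ->  [[-5, 2], [-3, 1]]
tr = -5 + 1 = -4

-4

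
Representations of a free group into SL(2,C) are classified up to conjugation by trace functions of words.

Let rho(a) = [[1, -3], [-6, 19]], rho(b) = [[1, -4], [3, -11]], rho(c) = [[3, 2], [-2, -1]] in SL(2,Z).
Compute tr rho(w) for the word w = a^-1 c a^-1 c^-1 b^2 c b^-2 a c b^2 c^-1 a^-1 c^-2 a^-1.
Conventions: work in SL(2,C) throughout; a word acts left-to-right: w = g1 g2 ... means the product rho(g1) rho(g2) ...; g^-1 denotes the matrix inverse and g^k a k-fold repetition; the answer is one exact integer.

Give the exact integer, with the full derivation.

-1037976986778472

rho(a^-1) = [[19, 3], [6, 1]]
... * rho(c) = [[3, 2], [-2, -1]]  ->  [[51, 35], [16, 11]]
... * rho(a^-1) = [[19, 3], [6, 1]]  ->  [[1179, 188], [370, 59]]
... * rho(c^-1) = [[-1, -2], [2, 3]]  ->  [[-803, -1794], [-252, -563]]
... * rho(b) = [[1, -4], [3, -11]]  ->  [[-6185, 22946], [-1941, 7201]]
... * rho(b) = [[1, -4], [3, -11]]  ->  [[62653, -227666], [19662, -71447]]
... * rho(c) = [[3, 2], [-2, -1]]  ->  [[643291, 352972], [201880, 110771]]
... * rho(b^-1) = [[-11, 4], [-3, 1]]  ->  [[-8135117, 2926136], [-2552993, 918291]]
... * rho(b^-1) = [[-11, 4], [-3, 1]]  ->  [[80707879, -29614332], [25328050, -9293681]]
... * rho(a) = [[1, -3], [-6, 19]]  ->  [[258393871, -804795945], [81090136, -252564089]]
... * rho(c) = [[3, 2], [-2, -1]]  ->  [[2384773503, 1321583687], [748398586, 414744361]]
... * rho(b) = [[1, -4], [3, -11]]  ->  [[6349524564, -24076514569], [1992631669, -7555782315]]
... * rho(b) = [[1, -4], [3, -11]]  ->  [[-65880019143, 239443562003], [-20674715276, 75143078789]]
... * rho(c^-1) = [[-1, -2], [2, 3]]  ->  [[544767143149, 850090724295], [170960872854, 266778666919]]
... * rho(a^-1) = [[19, 3], [6, 1]]  ->  [[15451120065601, 2484392153742], [4848928585740, 779661285481]]
... * rho(c^-1) = [[-1, -2], [2, 3]]  ->  [[-10482335758117, -23449063669976], [-3289606014778, -7358873315037]]
... * rho(c^-1) = [[-1, -2], [2, 3]]  ->  [[-36415791581835, -49382519493694], [-11428140615296, -15497407915555]]
... * rho(a^-1) = [[19, 3], [6, 1]]  ->  [[-988195157017029, -158629894239199], [-310119119183954, -49781829761443]]
tr = -988195157017029 + -49781829761443 = -1037976986778472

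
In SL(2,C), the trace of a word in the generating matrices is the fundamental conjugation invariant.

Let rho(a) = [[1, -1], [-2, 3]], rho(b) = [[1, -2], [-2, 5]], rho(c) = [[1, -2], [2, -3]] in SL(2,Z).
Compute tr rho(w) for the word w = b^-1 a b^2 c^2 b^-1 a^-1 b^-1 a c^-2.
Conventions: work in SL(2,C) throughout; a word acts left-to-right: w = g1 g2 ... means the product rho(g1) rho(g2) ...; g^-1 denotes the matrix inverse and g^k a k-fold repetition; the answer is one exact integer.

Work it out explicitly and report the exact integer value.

rho(b^-1) = [[5, 2], [2, 1]]
... * rho(a) = [[1, -1], [-2, 3]]  ->  [[1, 1], [0, 1]]
... * rho(b) = [[1, -2], [-2, 5]]  ->  [[-1, 3], [-2, 5]]
... * rho(b) = [[1, -2], [-2, 5]]  ->  [[-7, 17], [-12, 29]]
... * rho(c) = [[1, -2], [2, -3]]  ->  [[27, -37], [46, -63]]
... * rho(c) = [[1, -2], [2, -3]]  ->  [[-47, 57], [-80, 97]]
... * rho(b^-1) = [[5, 2], [2, 1]]  ->  [[-121, -37], [-206, -63]]
... * rho(a^-1) = [[3, 1], [2, 1]]  ->  [[-437, -158], [-744, -269]]
... * rho(b^-1) = [[5, 2], [2, 1]]  ->  [[-2501, -1032], [-4258, -1757]]
... * rho(a) = [[1, -1], [-2, 3]]  ->  [[-437, -595], [-744, -1013]]
... * rho(c^-1) = [[-3, 2], [-2, 1]]  ->  [[2501, -1469], [4258, -2501]]
... * rho(c^-1) = [[-3, 2], [-2, 1]]  ->  [[-4565, 3533], [-7772, 6015]]
tr = -4565 + 6015 = 1450

1450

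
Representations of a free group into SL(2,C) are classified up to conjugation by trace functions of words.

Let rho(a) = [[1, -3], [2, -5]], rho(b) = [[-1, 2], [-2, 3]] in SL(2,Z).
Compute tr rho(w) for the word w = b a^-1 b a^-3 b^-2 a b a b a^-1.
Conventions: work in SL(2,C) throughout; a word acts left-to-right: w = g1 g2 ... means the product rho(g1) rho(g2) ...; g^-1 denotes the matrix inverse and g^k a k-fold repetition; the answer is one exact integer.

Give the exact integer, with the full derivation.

-2200

rho(b) = [[-1, 2], [-2, 3]]
... * rho(a^-1) = [[-5, 3], [-2, 1]]  ->  [[1, -1], [4, -3]]
... * rho(b) = [[-1, 2], [-2, 3]]  ->  [[1, -1], [2, -1]]
... * rho(a^-1) = [[-5, 3], [-2, 1]]  ->  [[-3, 2], [-8, 5]]
... * rho(a^-1) = [[-5, 3], [-2, 1]]  ->  [[11, -7], [30, -19]]
... * rho(a^-1) = [[-5, 3], [-2, 1]]  ->  [[-41, 26], [-112, 71]]
... * rho(b^-1) = [[3, -2], [2, -1]]  ->  [[-71, 56], [-194, 153]]
... * rho(b^-1) = [[3, -2], [2, -1]]  ->  [[-101, 86], [-276, 235]]
... * rho(a) = [[1, -3], [2, -5]]  ->  [[71, -127], [194, -347]]
... * rho(b) = [[-1, 2], [-2, 3]]  ->  [[183, -239], [500, -653]]
... * rho(a) = [[1, -3], [2, -5]]  ->  [[-295, 646], [-806, 1765]]
... * rho(b) = [[-1, 2], [-2, 3]]  ->  [[-997, 1348], [-2724, 3683]]
... * rho(a^-1) = [[-5, 3], [-2, 1]]  ->  [[2289, -1643], [6254, -4489]]
tr = 2289 + -4489 = -2200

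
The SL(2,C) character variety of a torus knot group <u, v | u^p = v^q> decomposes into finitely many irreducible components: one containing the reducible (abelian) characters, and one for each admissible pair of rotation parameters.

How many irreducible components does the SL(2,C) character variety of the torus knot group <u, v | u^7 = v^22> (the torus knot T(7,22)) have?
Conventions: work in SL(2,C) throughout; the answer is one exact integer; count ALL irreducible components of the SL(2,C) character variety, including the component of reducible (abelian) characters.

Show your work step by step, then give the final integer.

In the torus knot group T(7,22), u^7 = v^22 is central, so an irreducible representation sends it to +I or -I (Schur).
This locks tr(u) to 2*cos(pi*alpha/7), alpha in 1..6, and tr(v) to 2*cos(pi*beta/22), beta in 1..21, on each component of irreducible characters.
Consistency of u^7 = (-1)^alpha I with v^22 = (-1)^beta I forces alpha = beta (mod 2).
count pairs: odd alpha (3 choices) x odd beta (11), plus even alpha (3) x even beta (10): 3*11 + 3*10 = 63.
That is 63 components of irreducible characters, and with the reducible (abelian) component the total is 64.

64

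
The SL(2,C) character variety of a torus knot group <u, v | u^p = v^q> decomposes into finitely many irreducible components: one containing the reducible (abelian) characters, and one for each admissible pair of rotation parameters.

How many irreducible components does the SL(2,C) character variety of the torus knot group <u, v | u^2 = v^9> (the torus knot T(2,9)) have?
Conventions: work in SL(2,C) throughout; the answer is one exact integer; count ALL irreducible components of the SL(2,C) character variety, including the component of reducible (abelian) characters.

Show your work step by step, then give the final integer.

Gamma = < u, v | u^2 = v^9 > (torus knot T(2,9)); the central element u^2 = v^9 acts as +I or -I in any irreducible SL(2,C) representation.
This locks tr(u) to 2*cos(pi*alpha/2), alpha in 1..1, and tr(v) to 2*cos(pi*beta/9), beta in 1..8, on each component of irreducible characters.
u^2 = (-1)^alpha I and v^9 = (-1)^beta I must agree, so alpha and beta have equal parity.
count pairs: odd alpha (1 choices) x odd beta (4), plus even alpha (0) x even beta (4): 1*4 + 0*4 = 4.
That is 4 components of irreducible characters, and with the reducible (abelian) component the total is 5.

5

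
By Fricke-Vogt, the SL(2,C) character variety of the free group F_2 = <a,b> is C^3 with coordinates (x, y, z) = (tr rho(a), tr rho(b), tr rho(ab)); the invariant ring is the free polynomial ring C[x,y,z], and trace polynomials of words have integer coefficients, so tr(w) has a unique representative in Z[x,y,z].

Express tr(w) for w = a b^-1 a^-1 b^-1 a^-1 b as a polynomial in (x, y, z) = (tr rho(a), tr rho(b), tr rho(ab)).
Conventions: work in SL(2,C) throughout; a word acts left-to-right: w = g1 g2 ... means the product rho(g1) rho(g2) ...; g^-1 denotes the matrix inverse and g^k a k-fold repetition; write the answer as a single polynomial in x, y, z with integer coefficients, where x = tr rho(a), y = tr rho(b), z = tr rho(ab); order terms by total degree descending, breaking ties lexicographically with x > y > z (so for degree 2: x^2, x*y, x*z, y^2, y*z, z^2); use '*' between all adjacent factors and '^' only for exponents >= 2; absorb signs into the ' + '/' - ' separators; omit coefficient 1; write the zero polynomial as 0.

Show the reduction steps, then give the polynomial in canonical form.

-x*y*z^2 + x^2*z + y^2*z + z^3 - 3*z

trace(a b^-1) = trace(a)*trace(b) - trace(a b)   [inverse elimination on b] = x*y - z
trace(a b a) = trace(a)*trace(b a) - trace(b)   [square of a] = x*z - y
trace(a b a b) = trace(b a)*trace(b a) - trace(1)   [split at a repeated b] = z^2 - 2
and trace(b^-1 a b a) = trace(a b a)*trace(b) - trace(a b a b)   [inverse elimination on b] = x*y*z - y^2 - z^2 + 2
and trace(b a b^-2 a) = trace(b^-1 a b a)*trace(b) - trace(b^-1 a b a b)   [inverse elimination on b] = x*y^2*z - y^3 - y*z^2 - x*z + 3*y
trace(b^-1 a^-1 b a b^-1) = trace(b a b^-2)*trace(a) - trace(b a b^-2 a)   [inverse elimination on a] = -x*y^2*z + x^2*y + y^3 + y*z^2 - 3*y
and trace(a^2) = trace(a)*trace(a) - trace(1)   [square of a] = x^2 - 2
next, trace(a b^-1 a) = trace(a^2)*trace(b) - trace(a^2 b)   [inverse elimination on b] = x^2*y - x*z - y
trace(a^2 b a) = trace(a)*trace(a b a) - trace(a b)   [square of a] = x^2*z - x*y - z
next, trace(b a b) = trace(b)*trace(a b) - trace(a)   [square of b] = y*z - x
trace(a^2 b a b) = trace(a)*trace(b a b a) - trace(b a b)   [square of a] = x*z^2 - y*z - x
trace(a b a b^-1 a) = trace(a^2 b a)*trace(b) - trace(a^2 b a b)   [inverse elimination on b] = x^2*y*z - x*y^2 - x*z^2 + x
trace(a b a b a b) = trace(b a)*trace(b a b a) - trace(b^-1 a^-1)   [split at a repeated b] = z^3 - 3*z
trace(a b a b^-1 a b) = trace(a b a b a)*trace(b) - trace(a b a b a b)   [inverse elimination on b] = x*y*z^2 - y^2*z - z^3 - x*y + 3*z
and trace(b a b^-1 a b^-1 a) = trace(a b a b^-1 a)*trace(b) - trace(a b a b^-1 a b)   [inverse elimination on b] = x^2*y^2*z - x*y^3 - 2*x*y*z^2 + y^2*z + z^3 + 2*x*y - 3*z
and trace(b^-1 a^-1 b a b^-1 a) = trace(b a b^-1 a b^-1)*trace(a) - trace(b a b^-1 a b^-1 a)   [inverse elimination on a] = -x^2*y^2*z + x^3*y + x*y^3 + 2*x*y*z^2 - x^2*z - y^2*z - z^3 - 3*x*y + 3*z
trace(a b^-1 a^-1 b^-1 a^-1 b) = trace(b^-1 a^-1 b a b^-1)*trace(a) - trace(b^-1 a^-1 b a b^-1 a)   [inverse elimination on a] = -x*y*z^2 + x^2*z + y^2*z + z^3 - 3*z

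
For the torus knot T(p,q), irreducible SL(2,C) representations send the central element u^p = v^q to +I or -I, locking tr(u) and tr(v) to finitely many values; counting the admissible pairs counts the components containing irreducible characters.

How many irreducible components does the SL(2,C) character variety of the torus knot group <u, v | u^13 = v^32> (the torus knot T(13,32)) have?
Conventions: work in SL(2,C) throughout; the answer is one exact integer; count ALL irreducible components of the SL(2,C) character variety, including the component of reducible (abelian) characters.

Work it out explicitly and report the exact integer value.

187

In the torus knot group T(13,32), u^13 = v^32 is central, so an irreducible representation sends it to +I or -I (Schur).
So on each irreducible component the traces are pinned: tr(u) = 2*cos(pi*alpha/13) with 1 <= alpha <= 12, tr(v) = 2*cos(pi*beta/32) with 1 <= beta <= 31.
The two central values (-1)^alpha I and (-1)^beta I must be the same matrix, so alpha and beta share a parity.
Enumerate parity-matched pairs: 6*16 odd-odd plus 6*15 even-even gives 186.
components with irreducible characters: 186; plus the single component of reducible (abelian) characters: total 187.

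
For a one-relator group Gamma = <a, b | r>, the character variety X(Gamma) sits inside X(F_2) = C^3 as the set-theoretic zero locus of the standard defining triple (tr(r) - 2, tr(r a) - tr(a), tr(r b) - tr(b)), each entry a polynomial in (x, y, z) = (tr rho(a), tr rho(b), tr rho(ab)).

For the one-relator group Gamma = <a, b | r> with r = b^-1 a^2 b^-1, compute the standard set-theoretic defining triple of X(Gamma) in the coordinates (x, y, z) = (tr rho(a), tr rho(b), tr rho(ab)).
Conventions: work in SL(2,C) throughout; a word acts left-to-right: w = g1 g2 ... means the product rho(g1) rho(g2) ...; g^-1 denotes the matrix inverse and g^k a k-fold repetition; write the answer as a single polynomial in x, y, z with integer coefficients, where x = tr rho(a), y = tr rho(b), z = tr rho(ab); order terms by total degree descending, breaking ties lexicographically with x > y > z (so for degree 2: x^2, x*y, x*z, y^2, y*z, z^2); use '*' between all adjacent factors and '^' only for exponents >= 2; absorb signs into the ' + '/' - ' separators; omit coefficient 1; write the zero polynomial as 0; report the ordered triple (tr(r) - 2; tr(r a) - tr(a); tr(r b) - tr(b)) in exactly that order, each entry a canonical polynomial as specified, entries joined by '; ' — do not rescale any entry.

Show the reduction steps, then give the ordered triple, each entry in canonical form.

reduce: trace(a^2) = trace(a) * trace(a) - trace(1)   [square of a] = x^2 - 2
so trace(a^2 b) = trace(a) * trace(b a) - trace(b)   [square of a] = x*z - y
trace(b^-1 a^2) = trace(a^2) * trace(b) - trace(a^2 b)   [inverse elimination on b] = x^2*y - x*z - y
trace(b^-1 a^2 b^-1) = trace(b^-1 a^2) * trace(b) - trace(b^-1 a^2 b)   [inverse elimination on b] = x^2*y^2 - x*y*z - x^2 - y^2 + 2
trace(a^3) = trace(a) * trace(a^2) - trace(a)   [square of a] = x^3 - 3*x
reduce: trace(a^3 b) = trace(a) * trace(a b a) - trace(a b)   [square of a] = x^2*z - x*y - z
so trace(a^2 b^-1 a) = trace(a^3) * trace(b) - trace(a^3 b)   [inverse elimination on b] = x^3*y - x^2*z - 2*x*y + z
reduce: trace(b a b a) = trace(b a) * trace(b a) - trace(1)   [split at a repeated b] = z^2 - 2
trace(b a b) = trace(b) * trace(a b) - trace(a)   [square of b] = y*z - x
trace(a b a^2 b) = trace(a) * trace(b a b a) - trace(b a b)   [square of a] = x*z^2 - y*z - x
so trace(a^2 b^-1 a b) = trace(a b a^2) * trace(b) - trace(a b a^2 b)   [inverse elimination on b] = x^2*y*z - x*y^2 - x*z^2 + x
reduce: trace(b^-1 a^2 b^-1 a) = trace(a^2 b^-1 a) * trace(b) - trace(a^2 b^-1 a b)   [inverse elimination on b] = x^3*y^2 - 2*x^2*y*z - x*y^2 + x*z^2 + y*z - x
assemble the triple (trace(r) - 2; trace(r a) - x; trace(r b) - y)

x^2*y^2 - x*y*z - x^2 - y^2; x^3*y^2 - 2*x^2*y*z - x*y^2 + x*z^2 + y*z - 2*x; x^2*y - x*z - 2*y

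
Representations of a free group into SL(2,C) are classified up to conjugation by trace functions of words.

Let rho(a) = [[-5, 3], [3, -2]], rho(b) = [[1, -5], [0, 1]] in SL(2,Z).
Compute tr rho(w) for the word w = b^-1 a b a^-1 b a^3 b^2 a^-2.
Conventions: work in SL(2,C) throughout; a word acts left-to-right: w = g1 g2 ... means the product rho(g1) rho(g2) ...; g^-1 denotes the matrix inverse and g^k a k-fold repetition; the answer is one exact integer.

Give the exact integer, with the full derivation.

rho(b^-1) = [[1, 5], [0, 1]]
... * rho(a) = [[-5, 3], [3, -2]]  ->  [[10, -7], [3, -2]]
... * rho(b) = [[1, -5], [0, 1]]  ->  [[10, -57], [3, -17]]
... * rho(a^-1) = [[-2, -3], [-3, -5]]  ->  [[151, 255], [45, 76]]
... * rho(b) = [[1, -5], [0, 1]]  ->  [[151, -500], [45, -149]]
... * rho(a) = [[-5, 3], [3, -2]]  ->  [[-2255, 1453], [-672, 433]]
... * rho(a) = [[-5, 3], [3, -2]]  ->  [[15634, -9671], [4659, -2882]]
... * rho(a) = [[-5, 3], [3, -2]]  ->  [[-107183, 66244], [-31941, 19741]]
... * rho(b) = [[1, -5], [0, 1]]  ->  [[-107183, 602159], [-31941, 179446]]
... * rho(b) = [[1, -5], [0, 1]]  ->  [[-107183, 1138074], [-31941, 339151]]
... * rho(a^-1) = [[-2, -3], [-3, -5]]  ->  [[-3199856, -5368821], [-953571, -1599932]]
... * rho(a^-1) = [[-2, -3], [-3, -5]]  ->  [[22506175, 36443673], [6706938, 10860373]]
tr = 22506175 + 10860373 = 33366548

33366548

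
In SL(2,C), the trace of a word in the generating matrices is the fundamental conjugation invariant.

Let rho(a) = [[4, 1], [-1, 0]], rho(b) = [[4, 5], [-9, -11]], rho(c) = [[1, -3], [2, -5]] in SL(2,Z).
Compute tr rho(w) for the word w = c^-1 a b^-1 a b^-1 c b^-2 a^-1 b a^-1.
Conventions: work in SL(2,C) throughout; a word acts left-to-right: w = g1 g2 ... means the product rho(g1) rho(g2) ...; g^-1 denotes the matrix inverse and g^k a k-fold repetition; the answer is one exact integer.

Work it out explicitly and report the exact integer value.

46428698

rho(c^-1) = [[-5, 3], [-2, 1]]
... * rho(a) = [[4, 1], [-1, 0]]  ->  [[-23, -5], [-9, -2]]
... * rho(b^-1) = [[-11, -5], [9, 4]]  ->  [[208, 95], [81, 37]]
... * rho(a) = [[4, 1], [-1, 0]]  ->  [[737, 208], [287, 81]]
... * rho(b^-1) = [[-11, -5], [9, 4]]  ->  [[-6235, -2853], [-2428, -1111]]
... * rho(c) = [[1, -3], [2, -5]]  ->  [[-11941, 32970], [-4650, 12839]]
... * rho(b^-1) = [[-11, -5], [9, 4]]  ->  [[428081, 191585], [166701, 74606]]
... * rho(b^-1) = [[-11, -5], [9, 4]]  ->  [[-2984626, -1374065], [-1162257, -535081]]
... * rho(a^-1) = [[0, -1], [1, 4]]  ->  [[-1374065, -2511634], [-535081, -978067]]
... * rho(b) = [[4, 5], [-9, -11]]  ->  [[17108446, 20757649], [6662279, 8083332]]
... * rho(a^-1) = [[0, -1], [1, 4]]  ->  [[20757649, 65922150], [8083332, 25671049]]
tr = 20757649 + 25671049 = 46428698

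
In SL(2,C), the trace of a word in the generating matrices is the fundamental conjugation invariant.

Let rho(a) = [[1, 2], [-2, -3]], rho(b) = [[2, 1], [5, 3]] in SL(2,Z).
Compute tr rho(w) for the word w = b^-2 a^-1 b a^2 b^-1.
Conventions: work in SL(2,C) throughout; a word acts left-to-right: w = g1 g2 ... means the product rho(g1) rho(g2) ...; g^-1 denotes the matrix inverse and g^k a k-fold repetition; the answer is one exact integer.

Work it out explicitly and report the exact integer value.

rho(b^-1) = [[3, -1], [-5, 2]]
... * rho(b^-1) = [[3, -1], [-5, 2]]  ->  [[14, -5], [-25, 9]]
... * rho(a^-1) = [[-3, -2], [2, 1]]  ->  [[-52, -33], [93, 59]]
... * rho(b) = [[2, 1], [5, 3]]  ->  [[-269, -151], [481, 270]]
... * rho(a) = [[1, 2], [-2, -3]]  ->  [[33, -85], [-59, 152]]
... * rho(a) = [[1, 2], [-2, -3]]  ->  [[203, 321], [-363, -574]]
... * rho(b^-1) = [[3, -1], [-5, 2]]  ->  [[-996, 439], [1781, -785]]
tr = -996 + -785 = -1781

-1781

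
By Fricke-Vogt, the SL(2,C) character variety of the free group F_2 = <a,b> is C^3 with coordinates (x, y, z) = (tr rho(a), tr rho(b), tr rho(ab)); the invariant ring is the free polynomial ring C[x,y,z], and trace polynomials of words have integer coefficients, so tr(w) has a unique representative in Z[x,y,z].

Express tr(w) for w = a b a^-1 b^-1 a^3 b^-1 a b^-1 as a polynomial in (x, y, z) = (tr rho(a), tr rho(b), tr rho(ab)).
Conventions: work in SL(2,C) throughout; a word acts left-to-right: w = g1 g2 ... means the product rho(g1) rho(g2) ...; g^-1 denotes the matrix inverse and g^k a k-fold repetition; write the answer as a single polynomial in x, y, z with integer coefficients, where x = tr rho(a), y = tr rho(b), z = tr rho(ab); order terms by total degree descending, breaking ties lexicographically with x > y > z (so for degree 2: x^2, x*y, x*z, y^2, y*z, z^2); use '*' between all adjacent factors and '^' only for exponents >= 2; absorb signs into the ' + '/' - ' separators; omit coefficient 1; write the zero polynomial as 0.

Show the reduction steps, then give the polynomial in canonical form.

trace(b a^2) = trace(a) trace(b a) - trace(b) = x*z - y
apply: trace(a b a^2) = trace(a) trace(b a^2) - trace(b a) = x^2*z - x*y - z
apply: trace(a b a^3) = trace(a) trace(a b a^2) - trace(a b a) = x^3*z - x^2*y - 2*x*z + y
apply: trace(b a b a) = trace(b a) trace(b a) - trace(1)   [split at repeated b] = z^2 - 2
apply: trace(b a b) = trace(b) trace(a b) - trace(a) = y*z - x
trace(b a b a^2) = trace(a) trace(b a b a) - trace(b a b) = x*z^2 - y*z - x
apply: trace(a b a^3 b) = trace(a) trace(b a b a^2) - trace(b a b a) = x^2*z^2 - x*y*z - x^2 - z^2 + 2
trace(a^3 b^-1 a b) = trace(a b a^3) trace(b) - trace(a b a^3 b) = x^3*y*z - x^2*y^2 - x^2*z^2 - x*y*z + x^2 + y^2 + z^2 - 2
trace(a^2) = trace(a) trace(a) - trace(1) = x^2 - 2
apply: trace(a^3) = trace(a) trace(a^2) - trace(a) = x^3 - 3*x
trace(a b^2 a^2) = trace(b) trace(a^3 b) - trace(a^3) = x^2*y*z - x^3 - x*y^2 - y*z + 3*x
trace(a b^2 a) = trace(b) trace(a^2 b) - trace(a^2) = x*y*z - x^2 - y^2 + 2
trace(a^2 b^2 a^2) = trace(a) trace(a b^2 a^2) - trace(a b^2 a) = x^3*y*z - x^4 - x^2*y^2 - 2*x*y*z + 4*x^2 + y^2 - 2
trace(a b^2 a^4) = trace(a) trace(a^2 b^2 a^2) - trace(a^2 b^2 a) = x^4*y*z - x^5 - x^3*y^2 - 3*x^2*y*z + 5*x^3 + 2*x*y^2 + y*z - 5*x
apply: trace(a^4 b a b) = trace(a) trace(a^2 b a b a) - trace(a^2 b a b) = x^3*z^2 - x^2*y*z - x^3 - 2*x*z^2 + y*z + 3*x
trace(a^4 b a) = trace(a) trace(a^3 b a) - trace(a^3 b) = x^4*z - x^3*y - 3*x^2*z + 2*x*y + z
trace(a b^2 a^4 b) = trace(b) trace(a^4 b a b) - trace(a^4 b a) = x^3*y*z^2 - x^4*z - x^2*y^2*z - 2*x*y*z^2 + 3*x^2*z + y^2*z + x*y - z
trace(b a^4 b^-1 a b) = trace(a b^2 a^4) trace(b) - trace(a b^2 a^4 b) = x^4*y^2*z - x^5*y - x^3*y^3 - x^3*y*z^2 + x^4*z - 2*x^2*y^2*z + 5*x^3*y + 2*x*y^3 + 2*x*y*z^2 - 3*x^2*z - 6*x*y + z
apply: trace(a b a b a^4) = trace(a) trace(a^3 b a b a) - trace(a^3 b a b) = x^4*z^2 - x^3*y*z - x^4 - 3*x^2*z^2 + 2*x*y*z + 4*x^2 + z^2 - 2
trace(b a b a b a) = trace(b a b a) trace(b a) - trace(a b)   [split at repeated b] = z^3 - 3*z
use: trace(b a b a b) = trace(b) trace(a b a b) - trace(a b a) = y*z^2 - x*z - y
trace(b a b a b a^2) = trace(a) trace(b a b a b a) - trace(b a b a b) = x*z^3 - y*z^2 - 2*x*z + y
apply: trace(b a b a b a^3) = trace(a) trace(b a b a b a^2) - trace(b a b a b a) = x^2*z^3 - x*y*z^2 - 2*x^2*z - z^3 + x*y + 3*z
use: trace(a b a b a^4 b) = trace(a) trace(b a b a b a^3) - trace(b a b a b a^2) = x^3*z^3 - x^2*y*z^2 - 2*x^3*z - 2*x*z^3 + x^2*y + y*z^2 + 5*x*z - y
trace(b a^4 b^-1 a b a) = trace(a b a b a^4) trace(b) - trace(a b a b a^4 b) = x^4*y*z^2 - x^3*y^2*z - x^3*z^3 - x^4*y - 2*x^2*y*z^2 + 2*x^3*z + 2*x*y^2*z + 2*x*z^3 + 3*x^2*y - 5*x*z - y
trace(a^4 b^-1 a b a^-1 b) = trace(b a^4 b^-1 a b) trace(a) - trace(b a^4 b^-1 a b a) = x^5*y^2*z - x^6*y - x^4*y^3 - 2*x^4*y*z^2 + x^5*z - x^3*y^2*z + x^3*z^3 + 6*x^4*y + 2*x^2*y^3 + 4*x^2*y*z^2 - 5*x^3*z - 2*x*y^2*z - 2*x*z^3 - 9*x^2*y + 6*x*z + y
trace(a b^-1 a b a^-1 b^-1 a^3) = trace(a^4 b^-1 a b a^-1) trace(b) - trace(a^4 b^-1 a b a^-1 b) = -x^5*y^2*z + x^6*y + x^4*y^3 + 2*x^4*y*z^2 - x^5*z + 2*x^3*y^2*z - x^3*z^3 - 6*x^4*y - 3*x^2*y^3 - 5*x^2*y*z^2 + 5*x^3*z + x*y^2*z + 2*x*z^3 + 10*x^2*y + y^3 + y*z^2 - 6*x*z - 3*y
trace(a b a^2 b a) = trace(a) trace(b a^2 b a) - trace(b a^2 b) = x^2*z^2 - 2*x*y*z + y^2 - 2
use: trace(a^2 b a b^-1 a b) = trace(a b a^2 b a) trace(b) - trace(a b a^2 b a b) = x^2*y*z^2 - 2*x*y^2*z - x*z^3 + y^3 + y*z^2 + 2*x*z - 3*y
use: trace(b a^2 b^2 a^2) = trace(b) trace(a^2 b a^2 b) - trace(a^2 b a^2) = x^2*y*z^2 - x^3*z - 2*x*y^2*z + x^2*y + y^3 + 2*x*z - 3*y
apply: trace(b a^2 b^2 a) = trace(b) trace(a b a^2 b) - trace(a b a^2) = x*y*z^2 - x^2*z - y^2*z + z
use: trace(b a^3 b a^2 b) = trace(a) trace(b a^2 b^2 a^2) - trace(b a^2 b^2 a) = x^3*y*z^2 - x^4*z - 2*x^2*y^2*z + x^3*y + x*y^3 - x*y*z^2 + 3*x^2*z + y^2*z - 3*x*y - z
apply: trace(b a b^2) = trace(b) trace(a b^2) - trace(a b) = y^2*z - x*y - z
trace(b a^2 b a b) = trace(a) trace(b a b^2 a) - trace(b a b^2) = x*y*z^2 - x^2*z - y^2*z + z
apply: trace(b a^2 b a b a^2) = trace(a) trace(b a^2 b a b a) - trace(b a^2 b a b) = x^2*z^3 - 2*x*y*z^2 - x^2*z + y^2*z + x*y - z
apply: trace(b a^3 b a^2 b a) = trace(a) trace(b a^2 b a b a^2) - trace(b a^2 b a b a) = x^3*z^3 - 2*x^2*y*z^2 - x^3*z + x*y^2*z - x*z^3 + x^2*y + y*z^2 + x*z - y
use: trace(a b a^-1 b a^3 b a) = trace(b a^3 b a^2 b) trace(a) - trace(b a^3 b a^2 b a) = x^4*y*z^2 - x^5*z - 2*x^3*y^2*z - x^3*z^3 + x^4*y + x^2*y^3 + x^2*y*z^2 + 4*x^3*z + x*z^3 - 4*x^2*y - y*z^2 - 2*x*z + y
trace(b a^3 b a b a b) = trace(b) trace(a^3 b a b a b) - trace(a^3 b a b a) = x^2*y*z^3 - x^3*z^2 - x*y^2*z^2 - x^2*y*z - y*z^3 + x^3 + x*y^2 + 2*x*z^2 + 2*y*z - 3*x
use: trace(b a b a b a b a) = trace(b a b a) trace(b a b a) - trace(1)   [split at repeated b] = z^4 - 4*z^2 + 2
trace(b a b a b a b) = trace(b) trace(a b a b a b) - trace(a b a b a) = y*z^3 - x*z^2 - 2*y*z + x
trace(b a b a b a b a^2) = trace(a) trace(b a b a b a b a) - trace(b a b a b a b) = x*z^4 - y*z^3 - 3*x*z^2 + 2*y*z + x
use: trace(b a^3 b a b a b a) = trace(a) trace(b a b a b a b a^2) - trace(b a b a b a b a) = x^2*z^4 - x*y*z^3 - 3*x^2*z^2 - z^4 + 2*x*y*z + x^2 + 4*z^2 - 2
trace(a b a^-1 b a^3 b a b) = trace(b a^3 b a b a b) trace(a) - trace(b a^3 b a b a b a) = x^3*y*z^3 - x^4*z^2 - x^2*y^2*z^2 - x^2*z^4 - x^3*y*z + x^4 + x^2*y^2 + 5*x^2*z^2 + z^4 - 4*x^2 - 4*z^2 + 2
use: trace(a^3 b a b^-1 a b a^-1 b) = trace(a b a^-1 b a^3 b a) trace(b) - trace(a b a^-1 b a^3 b a b) = x^4*y^2*z^2 - x^5*y*z - 2*x^3*y^3*z - 2*x^3*y*z^3 + x^4*y^2 + x^4*z^2 + x^2*y^4 + 2*x^2*y^2*z^2 + x^2*z^4 + 5*x^3*y*z + x*y*z^3 - x^4 - 5*x^2*y^2 - 5*x^2*z^2 - y^2*z^2 - z^4 - 2*x*y*z + 4*x^2 + y^2 + 4*z^2 - 2
trace(a b^-1 a b a^-1 b^-1 a^3 b) = trace(a^3 b a b^-1 a b a^-1) trace(b) - trace(a^3 b a b^-1 a b a^-1 b) = -x^4*y^2*z^2 + x^5*y*z + 2*x^3*y^3*z + 2*x^3*y*z^3 - x^4*y^2 - x^4*z^2 - x^2*y^4 - x^2*y^2*z^2 - x^2*z^4 - 5*x^3*y*z - 2*x*y^3*z - 2*x*y*z^3 + x^4 + 5*x^2*y^2 + 5*x^2*z^2 + y^4 + 2*y^2*z^2 + z^4 + 4*x*y*z - 4*x^2 - 4*y^2 - 4*z^2 + 2
trace(a b a^-1 b^-1 a^3 b^-1 a b^-1) = trace(a b^-1 a b a^-1 b^-1 a^3) trace(b) - trace(a b^-1 a b a^-1 b^-1 a^3 b) = -x^5*y^3*z + x^6*y^2 + x^4*y^4 + 3*x^4*y^2*z^2 - 2*x^5*y*z - 3*x^3*y*z^3 - 5*x^4*y^2 + x^4*z^2 - 2*x^2*y^4 - 4*x^2*y^2*z^2 + x^2*z^4 + 10*x^3*y*z + 3*x*y^3*z + 4*x*y*z^3 - x^4 + 5*x^2*y^2 - 5*x^2*z^2 - y^2*z^2 - z^4 - 10*x*y*z + 4*x^2 + y^2 + 4*z^2 - 2

-x^5*y^3*z + x^6*y^2 + x^4*y^4 + 3*x^4*y^2*z^2 - 2*x^5*y*z - 3*x^3*y*z^3 - 5*x^4*y^2 + x^4*z^2 - 2*x^2*y^4 - 4*x^2*y^2*z^2 + x^2*z^4 + 10*x^3*y*z + 3*x*y^3*z + 4*x*y*z^3 - x^4 + 5*x^2*y^2 - 5*x^2*z^2 - y^2*z^2 - z^4 - 10*x*y*z + 4*x^2 + y^2 + 4*z^2 - 2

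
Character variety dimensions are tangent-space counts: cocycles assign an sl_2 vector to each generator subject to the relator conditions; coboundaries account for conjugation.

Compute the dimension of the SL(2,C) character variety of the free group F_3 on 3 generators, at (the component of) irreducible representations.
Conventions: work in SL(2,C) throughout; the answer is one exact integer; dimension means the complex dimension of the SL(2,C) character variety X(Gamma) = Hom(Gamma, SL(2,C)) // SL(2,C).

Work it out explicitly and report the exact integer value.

6

Gamma = F_3 has 3 generators and no relators.
So Z^1 = (sl_2)^3 in full: dim Z^1 = 9.
At an irreducible rho the centralizer of the image in sl_2 is 0, so the coboundary map sl_2 -> Z^1 is injective: dim B^1 = 3.
dim X = dim H^1 = dim Z^1 - dim B^1 = 9 - 3 = 6.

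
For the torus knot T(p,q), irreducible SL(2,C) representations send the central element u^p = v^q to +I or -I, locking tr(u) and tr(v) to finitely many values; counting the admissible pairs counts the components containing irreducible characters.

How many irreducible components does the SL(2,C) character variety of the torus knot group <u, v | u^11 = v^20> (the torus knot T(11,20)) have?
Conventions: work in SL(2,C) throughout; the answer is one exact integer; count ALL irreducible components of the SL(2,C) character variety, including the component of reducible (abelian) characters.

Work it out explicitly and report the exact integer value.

96

Gamma = < u, v | u^11 = v^20 > (torus knot T(11,20)); the central element u^11 = v^20 acts as +I or -I in any irreducible SL(2,C) representation.
On an irreducible component, tr(u) is locked at 2*cos(pi*alpha/11) for some alpha in 1..10, and tr(v) at 2*cos(pi*beta/20) for some beta in 1..19.
u^11 = (-1)^alpha I and v^20 = (-1)^beta I must agree, so alpha and beta have equal parity.
Enumerate parity-matched pairs: 5*10 odd-odd plus 5*9 even-even gives 95.
Total: 95 irreducible-character components + 1 reducible (abelian) component = 96.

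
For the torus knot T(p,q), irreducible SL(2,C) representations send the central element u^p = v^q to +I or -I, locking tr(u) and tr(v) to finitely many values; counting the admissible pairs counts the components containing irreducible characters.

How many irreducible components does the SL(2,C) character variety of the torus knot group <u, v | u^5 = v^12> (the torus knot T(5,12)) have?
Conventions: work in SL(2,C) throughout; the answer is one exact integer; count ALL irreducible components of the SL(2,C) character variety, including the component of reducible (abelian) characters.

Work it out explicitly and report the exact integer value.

23

For T(5,12): irreducibility forces the central element u^5 = v^12 to one of +I, -I.
On an irreducible component, tr(u) is locked at 2*cos(pi*alpha/5) for some alpha in 1..4, and tr(v) at 2*cos(pi*beta/12) for some beta in 1..11.
u^5 = (-1)^alpha I and v^12 = (-1)^beta I must agree, so alpha and beta have equal parity.
Counting: 2 odd alphas x 6 odd betas + 2 even alphas x 5 even betas = 12 + 10 = 22.
That is 22 components of irreducible characters, and with the reducible (abelian) component the total is 23.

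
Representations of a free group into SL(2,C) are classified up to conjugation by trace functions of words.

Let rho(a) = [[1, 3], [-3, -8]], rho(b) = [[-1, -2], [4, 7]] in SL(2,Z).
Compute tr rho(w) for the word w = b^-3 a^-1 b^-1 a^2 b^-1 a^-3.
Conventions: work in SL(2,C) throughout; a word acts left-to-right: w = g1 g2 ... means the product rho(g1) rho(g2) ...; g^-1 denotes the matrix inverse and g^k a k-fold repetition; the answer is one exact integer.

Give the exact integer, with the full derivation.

rho(b^-1) = [[7, 2], [-4, -1]]
... * rho(b^-1) = [[7, 2], [-4, -1]]  ->  [[41, 12], [-24, -7]]
... * rho(b^-1) = [[7, 2], [-4, -1]]  ->  [[239, 70], [-140, -41]]
... * rho(a^-1) = [[-8, -3], [3, 1]]  ->  [[-1702, -647], [997, 379]]
... * rho(b^-1) = [[7, 2], [-4, -1]]  ->  [[-9326, -2757], [5463, 1615]]
... * rho(a) = [[1, 3], [-3, -8]]  ->  [[-1055, -5922], [618, 3469]]
... * rho(a) = [[1, 3], [-3, -8]]  ->  [[16711, 44211], [-9789, -25898]]
... * rho(b^-1) = [[7, 2], [-4, -1]]  ->  [[-59867, -10789], [35069, 6320]]
... * rho(a^-1) = [[-8, -3], [3, 1]]  ->  [[446569, 168812], [-261592, -98887]]
... * rho(a^-1) = [[-8, -3], [3, 1]]  ->  [[-3066116, -1170895], [1796075, 685889]]
... * rho(a^-1) = [[-8, -3], [3, 1]]  ->  [[21016243, 8027453], [-12310933, -4702336]]
tr = 21016243 + -4702336 = 16313907

16313907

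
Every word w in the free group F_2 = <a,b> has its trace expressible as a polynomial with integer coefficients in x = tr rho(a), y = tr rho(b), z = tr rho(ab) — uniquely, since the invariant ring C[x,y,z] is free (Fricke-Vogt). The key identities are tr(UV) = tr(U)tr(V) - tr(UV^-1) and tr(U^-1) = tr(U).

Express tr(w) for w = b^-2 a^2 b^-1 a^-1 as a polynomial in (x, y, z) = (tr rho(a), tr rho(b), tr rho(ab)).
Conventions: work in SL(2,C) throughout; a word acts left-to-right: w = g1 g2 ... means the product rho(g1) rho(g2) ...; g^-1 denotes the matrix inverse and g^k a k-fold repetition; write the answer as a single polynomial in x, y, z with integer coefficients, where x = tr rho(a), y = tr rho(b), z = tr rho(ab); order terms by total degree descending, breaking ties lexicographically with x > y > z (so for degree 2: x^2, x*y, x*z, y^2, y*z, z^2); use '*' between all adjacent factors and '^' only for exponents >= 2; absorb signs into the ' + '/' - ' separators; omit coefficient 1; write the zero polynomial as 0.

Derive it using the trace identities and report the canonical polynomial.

and tr(a^2) = tr(a) * tr(a) - tr(1)   [square of a] = x^2 - 2
tr(a^2 b) = tr(a) * tr(b a) - tr(b)   [square of a] = x*z - y
next, tr(a^2 b^-1) = tr(a^2) * tr(b) - tr(a^2 b)   [inverse elimination on b] = x^2*y - x*z - y
tr(b^-1 a^2 b^-1) = tr(a^2 b^-1) * tr(b) - tr(a^2)   [inverse elimination on b] = x^2*y^2 - x*y*z - x^2 - y^2 + 2
next, tr(a^3) = tr(a) * tr(a^2) - tr(a)   [square of a] = x^3 - 3*x
and tr(a^3 b) = tr(a) * tr(a b a) - tr(a b)   [square of a] = x^2*z - x*y - z
and tr(a^2 b^-1 a) = tr(a^3) * tr(b) - tr(a^3 b)   [inverse elimination on b] = x^3*y - x^2*z - 2*x*y + z
tr(b a b a) = tr(a b) * tr(a b) - tr(1)   [split at a repeated a] = z^2 - 2
tr(b a b) = tr(b) * tr(a b) - tr(a)   [square of b] = y*z - x
tr(a b a^2 b) = tr(a) * tr(b a b a) - tr(b a b)   [square of a] = x*z^2 - y*z - x
next, tr(a^2 b^-1 a b) = tr(a b a^2) * tr(b) - tr(a b a^2 b)   [inverse elimination on b] = x^2*y*z - x*y^2 - x*z^2 + x
tr(b^-1 a^2 b^-1 a) = tr(a^2 b^-1 a) * tr(b) - tr(a^2 b^-1 a b)   [inverse elimination on b] = x^3*y^2 - 2*x^2*y*z - x*y^2 + x*z^2 + y*z - x
and tr(b^-1 a^2 b^-1 a^-1) = tr(b^-1 a^2 b^-1) * tr(a) - tr(b^-1 a^2 b^-1 a)   [inverse elimination on a] = x^2*y*z - x^3 - x*z^2 - y*z + 3*x
and tr(a b^-1) = tr(a) * tr(b) - tr(a b)   [inverse elimination on b] = x*y - z
and tr(b^-2 a^2 b^-1 a^-1) = tr(b^-1 a^2 b^-1 a^-1) * tr(b) - tr(b^-1 a^2 b^-1 a^-1 b)   [inverse elimination on b] = x^2*y^2*z - x^3*y - x*y*z^2 - y^2*z + 2*x*y + z

x^2*y^2*z - x^3*y - x*y*z^2 - y^2*z + 2*x*y + z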